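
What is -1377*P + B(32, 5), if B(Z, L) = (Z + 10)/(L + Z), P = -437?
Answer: 22264755/37 ≈ 6.0175e+5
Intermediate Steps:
B(Z, L) = (10 + Z)/(L + Z)
-1377*P + B(32, 5) = -1377*(-437) + (10 + 32)/(5 + 32) = 601749 + 42/37 = 22264755/37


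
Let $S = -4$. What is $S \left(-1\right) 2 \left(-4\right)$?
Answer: $-32$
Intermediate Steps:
$S \left(-1\right) 2 \left(-4\right) = - 4 \left(-1\right) 2 \left(-4\right) = - 4 \left(\left(-2\right) \left(-4\right)\right) = \left(-4\right) 8 = -32$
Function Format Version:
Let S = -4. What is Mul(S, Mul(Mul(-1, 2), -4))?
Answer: -32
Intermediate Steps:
Mul(S, Mul(Mul(-1, 2), -4)) = Mul(-4, Mul(Mul(-1, 2), -4)) = Mul(-4, Mul(-2, -4)) = Mul(-4, 8) = -32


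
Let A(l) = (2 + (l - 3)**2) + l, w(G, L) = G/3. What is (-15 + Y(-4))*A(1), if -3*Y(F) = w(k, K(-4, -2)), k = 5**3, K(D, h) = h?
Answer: -1820/9 ≈ -202.22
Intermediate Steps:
k = 125
w(G, L) = G/3 (w(G, L) = G*(1/3) = G/3)
Y(F) = -125/9
A(l) = 2 + l + (-3 + l)**2 (A(l) = (2 + (-3 + l)**2) + l = 2 + l + (-3 + l)**2)
(-15 + Y(-4))*A(1) = (-15 - 125/9)*(2 + 1 + (-3 + 1)**2) = -260*(2 + 1 + (-2)**2)/9 = -260*(2 + 1 + 4)/9 = -260/9*7 = -1820/9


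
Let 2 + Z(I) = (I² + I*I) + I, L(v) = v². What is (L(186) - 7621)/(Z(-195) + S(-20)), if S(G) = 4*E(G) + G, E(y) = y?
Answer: 26975/75753 ≈ 0.35609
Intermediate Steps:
S(G) = 5*G (S(G) = 4*G + G = 5*G)
Z(I) = -2 + I + 2*I² (Z(I) = -2 + ((I² + I*I) + I) = -2 + ((I² + I²) + I) = -2 + (2*I² + I) = -2 + (I + 2*I²) = -2 + I + 2*I²)
(L(186) - 7621)/(Z(-195) + S(-20)) = (186² - 7621)/((-2 - 195 + 2*(-195)²) + 5*(-20)) = (34596 - 7621)/((-2 - 195 + 2*38025) - 100) = 26975/((-2 - 195 + 76050) - 100) = 26975/(75853 - 100) = 26975/75753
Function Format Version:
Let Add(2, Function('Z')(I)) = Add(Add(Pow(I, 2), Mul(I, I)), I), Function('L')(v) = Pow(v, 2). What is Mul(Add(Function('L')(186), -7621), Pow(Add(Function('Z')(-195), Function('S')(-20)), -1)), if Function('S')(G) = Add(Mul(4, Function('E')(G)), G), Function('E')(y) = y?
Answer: Rational(26975, 75753) ≈ 0.35609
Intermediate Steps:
Function('S')(G) = Mul(5, G) (Function('S')(G) = Add(Mul(4, G), G) = Mul(5, G))
Function('Z')(I) = Add(-2, I, Mul(2, Pow(I, 2))) (Function('Z')(I) = Add(-2, Add(Add(Pow(I, 2), Mul(I, I)), I)) = Add(-2, Add(Add(Pow(I, 2), Pow(I, 2)), I)) = Add(-2, Add(Mul(2, Pow(I, 2)), I)) = Add(-2, Add(I, Mul(2, Pow(I, 2)))) = Add(-2, I, Mul(2, Pow(I, 2))))
Mul(Add(Function('L')(186), -7621), Pow(Add(Function('Z')(-195), Function('S')(-20)), -1)) = Mul(Add(Pow(186, 2), -7621), Pow(Add(Add(-2, -195, Mul(2, Pow(-195, 2))), Mul(5, -20)), -1)) = Mul(Add(34596, -7621), Pow(Add(Add(-2, -195, Mul(2, 38025)), -100), -1)) = Mul(26975, Pow(Add(Add(-2, -195, 76050), -100), -1)) = Mul(26975, Pow(Add(75853, -100), -1)) = Mul(26975, Pow(75753, -1)) = Mul(26975, Rational(1, 75753)) = Rational(26975, 75753)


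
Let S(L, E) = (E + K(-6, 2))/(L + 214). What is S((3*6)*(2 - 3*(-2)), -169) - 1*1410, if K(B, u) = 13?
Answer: -252468/179 ≈ -1410.4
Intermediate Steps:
S(L, E) = (13 + E)/(214 + L) (S(L, E) = (E + 13)/(L + 214) = (13 + E)/(214 + L))
S((3*6)*(2 - 3*(-2)), -169) - 1*1410 = (13 - 169)/(214 + (3*6)*(2 - 3*(-2))) - 1*1410 = -156/(214 + 18*(2 + 6)) - 1410 = -156/(214 + 18*8) - 1410 = -156/(214 + 144) - 1410 = -156/358 - 1410 = (1/358)*(-156) - 1410 = -78/179 - 1410 = -252468/179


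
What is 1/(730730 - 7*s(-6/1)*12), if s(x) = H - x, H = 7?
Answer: 1/729638 ≈ 1.3705e-6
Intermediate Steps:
s(x) = 7 - x
1/(730730 - 7*s(-6/1)*12) = 1/(730730 - 7*(7 - (-6)/1)*12) = 1/(730730 - 7*(7 - (-6))*12) = 1/(730730 - 7*(7 - 1*(-6))*12) = 1/(730730 - 7*(7 + 6)*12) = 1/(730730 - 7*13*12) = 1/(730730 - 91*12) = 1/(730730 - 1092) = 1/729638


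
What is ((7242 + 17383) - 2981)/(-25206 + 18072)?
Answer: -10822/3567 ≈ -3.0339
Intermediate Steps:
((7242 + 17383) - 2981)/(-25206 + 18072) = (24625 - 2981)/(-7134) = 21644*(-1/7134) = -10822/3567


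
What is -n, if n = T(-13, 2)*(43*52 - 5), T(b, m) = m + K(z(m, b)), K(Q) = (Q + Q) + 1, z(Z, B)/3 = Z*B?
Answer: 341343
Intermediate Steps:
z(Z, B) = 3*B*Z (z(Z, B) = 3*(Z*B) = 3*(B*Z) = 3*B*Z)
K(Q) = 1 + 2*Q (K(Q) = 2*Q + 1 = 1 + 2*Q)
T(b, m) = 1 + m + 6*b*m (T(b, m) = m + (1 + 2*(3*b*m)) = m + (1 + 6*b*m) = 1 + m + 6*b*m)
n = -341343 (n = (1 + 2 + 6*(-13)*2)*(43*52 - 5) = (1 + 2 - 156)*(2236 - 5) = -153*2231 = -341343)
-n = -1*(-341343) = 341343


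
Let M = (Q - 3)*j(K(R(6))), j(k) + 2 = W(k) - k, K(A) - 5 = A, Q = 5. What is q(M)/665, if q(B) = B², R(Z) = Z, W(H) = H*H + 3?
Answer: 49284/665 ≈ 74.111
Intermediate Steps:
W(H) = 3 + H² (W(H) = H² + 3 = 3 + H²)
K(A) = 5 + A
j(k) = 1 + k² - k (j(k) = -2 + ((3 + k²) - k) = -2 + (3 + k² - k) = 1 + k² - k)
M = 222 (M = (5 - 3)*(1 + (5 + 6)² - (5 + 6)) = 2*(1 + 11² - 1*11) = 2*(1 + 121 - 11) = 2*111 = 222)
q(M)/665 = 222²/665 = 49284*(1/665) = 49284/665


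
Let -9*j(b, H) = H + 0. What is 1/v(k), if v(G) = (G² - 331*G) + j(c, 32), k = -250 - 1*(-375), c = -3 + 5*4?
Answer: -9/231782 ≈ -3.8830e-5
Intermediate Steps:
c = 17 (c = -3 + 20 = 17)
j(b, H) = -H/9 (j(b, H) = -(H + 0)/9 = -H/9)
k = 125 (k = -250 + 375 = 125)
v(G) = -32/9 + G² - 331*G (v(G) = (G² - 331*G) - ⅑*32 = (G² - 331*G) - 32/9 = -32/9 + G² - 331*G)
1/v(k) = 1/(-32/9 + 125² - 331*125) = 1/(-32/9 + 15625 - 41375) = 1/(-231782/9) = -9/231782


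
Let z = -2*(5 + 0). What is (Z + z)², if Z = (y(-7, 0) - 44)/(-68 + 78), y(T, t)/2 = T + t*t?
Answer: 6241/25 ≈ 249.64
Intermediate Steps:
y(T, t) = 2*T + 2*t² (y(T, t) = 2*(T + t*t) = 2*(T + t²) = 2*T + 2*t²)
Z = -29/5 (Z = ((2*(-7) + 2*0²) - 44)/(-68 + 78) = ((-14 + 2*0) - 44)/10 = ((-14 + 0) - 44)*(⅒) = (-14 - 44)*(⅒) = -58*⅒ = -29/5 ≈ -5.8000)
z = -10 (z = -2*5 = -10)
(Z + z)² = (-29/5 - 10)² = (-79/5)² = 6241/25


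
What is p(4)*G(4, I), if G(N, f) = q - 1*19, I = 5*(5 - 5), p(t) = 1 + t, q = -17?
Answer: -180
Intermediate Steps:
I = 0 (I = 5*0 = 0)
G(N, f) = -36 (G(N, f) = -17 - 1*19 = -17 - 19 = -36)
p(4)*G(4, I) = (1 + 4)*(-36) = 5*(-36) = -180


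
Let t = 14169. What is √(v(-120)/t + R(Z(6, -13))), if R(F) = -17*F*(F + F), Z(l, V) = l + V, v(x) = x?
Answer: I*√37163199434/4723 ≈ 40.817*I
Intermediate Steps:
Z(l, V) = V + l
R(F) = -34*F² (R(F) = -17*F*2*F = -34*F²)
√(v(-120)/t + R(Z(6, -13))) = √(-120/14169 - 34*(-13 + 6)²) = √(-120*1/14169 - 34*(-7)²) = √(-40/4723 - 34*49) = √(-40/4723 - 1666) = √(-7868558/4723) = I*√37163199434/4723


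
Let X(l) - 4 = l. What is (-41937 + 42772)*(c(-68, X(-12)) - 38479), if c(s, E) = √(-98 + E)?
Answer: -32129965 + 835*I*√106 ≈ -3.213e+7 + 8596.8*I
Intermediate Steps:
X(l) = 4 + l
(-41937 + 42772)*(c(-68, X(-12)) - 38479) = (-41937 + 42772)*(√(-98 + (4 - 12)) - 38479) = 835*(√(-98 - 8) - 38479) = 835*(√(-106) - 38479) = 835*(I*√106 - 38479) = 835*(-38479 + I*√106) = -32129965 + 835*I*√106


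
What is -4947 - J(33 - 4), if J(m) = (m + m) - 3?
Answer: -5002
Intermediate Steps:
J(m) = -3 + 2*m (J(m) = 2*m - 3 = -3 + 2*m)
-4947 - J(33 - 4) = -4947 - (-3 + 2*(33 - 4)) = -4947 - (-3 + 2*29) = -4947 - (-3 + 58) = -4947 - 1*55 = -4947 - 55 = -5002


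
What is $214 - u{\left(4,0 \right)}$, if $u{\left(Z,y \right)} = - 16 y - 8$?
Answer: $222$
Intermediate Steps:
$u{\left(Z,y \right)} = -8 - 16 y$
$214 - u{\left(4,0 \right)} = 214 - \left(-8 - 0\right) = 214 - \left(-8 + 0\right) = 214 - -8 = 214 + 8 = 222$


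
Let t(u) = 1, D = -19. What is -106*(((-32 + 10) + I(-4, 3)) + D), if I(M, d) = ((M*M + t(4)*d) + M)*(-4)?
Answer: 10706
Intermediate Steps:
I(M, d) = -4*M - 4*d - 4*M² (I(M, d) = ((M*M + 1*d) + M)*(-4) = ((M² + d) + M)*(-4) = ((d + M²) + M)*(-4) = (M + d + M²)*(-4) = -4*M - 4*d - 4*M²)
-106*(((-32 + 10) + I(-4, 3)) + D) = -106*(((-32 + 10) + (-4*(-4) - 4*3 - 4*(-4)²)) - 19) = -106*((-22 + (16 - 12 - 4*16)) - 19) = -106*((-22 + (16 - 12 - 64)) - 19) = -106*((-22 - 60) - 19) = -106*(-82 - 19) = -106*(-101) = 10706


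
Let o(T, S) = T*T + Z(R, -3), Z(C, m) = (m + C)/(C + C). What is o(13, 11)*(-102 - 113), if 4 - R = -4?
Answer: -582435/16 ≈ -36402.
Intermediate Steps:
R = 8 (R = 4 - 1*(-4) = 4 + 4 = 8)
Z(C, m) = (C + m)/(2*C) (Z(C, m) = (C + m)/((2*C)) = (C + m)*(1/(2*C)) = (C + m)/(2*C))
o(T, S) = 5/16 + T² (o(T, S) = T*T + (½)*(8 - 3)/8 = T² + (½)*(⅛)*5 = T² + 5/16 = 5/16 + T²)
o(13, 11)*(-102 - 113) = (5/16 + 13²)*(-102 - 113) = (5/16 + 169)*(-215) = (2709/16)*(-215) = -582435/16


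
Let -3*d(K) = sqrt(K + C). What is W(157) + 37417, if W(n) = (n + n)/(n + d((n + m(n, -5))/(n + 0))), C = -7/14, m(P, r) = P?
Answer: 5534008169/147893 + 314*sqrt(6)/147893 ≈ 37419.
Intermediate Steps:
C = -1/2 (C = -7*1/14 = -1/2 ≈ -0.50000)
d(K) = -sqrt(-1/2 + K)/3 (d(K) = -sqrt(K - 1/2)/3 = -sqrt(-1/2 + K)/3)
W(n) = 2*n/(n - sqrt(6)/6) (W(n) = (n + n)/(n - sqrt(-2 + 4*((n + n)/(n + 0)))/6) = (2*n)/(n - sqrt(-2 + 4*((2*n)/n))/6) = (2*n)/(n - sqrt(-2 + 4*2)/6) = (2*n)/(n - sqrt(-2 + 8)/6) = (2*n)/(n - sqrt(6)/6) = 2*n/(n - sqrt(6)/6))
W(157) + 37417 = 12*157/(-sqrt(6) + 6*157) + 37417 = 12*157/(-sqrt(6) + 942) + 37417 = 12*157/(942 - sqrt(6)) + 37417 = 1884/(942 - sqrt(6)) + 37417 = 37417 + 1884/(942 - sqrt(6))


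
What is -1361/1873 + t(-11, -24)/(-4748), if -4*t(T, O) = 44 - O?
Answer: -6430187/8893004 ≈ -0.72306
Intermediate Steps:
t(T, O) = -11 + O/4 (t(T, O) = -(44 - O)/4 = -11 + O/4)
-1361/1873 + t(-11, -24)/(-4748) = -1361/1873 + (-11 + (1/4)*(-24))/(-4748) = -1361*1/1873 + (-11 - 6)*(-1/4748) = -1361/1873 - 17*(-1/4748) = -1361/1873 + 17/4748 = -6430187/8893004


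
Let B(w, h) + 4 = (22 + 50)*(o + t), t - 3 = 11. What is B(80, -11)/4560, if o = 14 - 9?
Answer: 341/1140 ≈ 0.29912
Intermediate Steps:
t = 14 (t = 3 + 11 = 14)
o = 5
B(w, h) = 1364 (B(w, h) = -4 + (22 + 50)*(5 + 14) = -4 + 72*19 = -4 + 1368 = 1364)
B(80, -11)/4560 = 1364/4560 = 1364*(1/4560) = 341/1140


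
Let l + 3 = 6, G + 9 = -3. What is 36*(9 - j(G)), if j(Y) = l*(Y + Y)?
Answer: 2916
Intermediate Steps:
G = -12 (G = -9 - 3 = -12)
l = 3 (l = -3 + 6 = 3)
j(Y) = 6*Y (j(Y) = 3*(Y + Y) = 3*(2*Y) = 6*Y)
36*(9 - j(G)) = 36*(9 - 6*(-12)) = 36*(9 - 1*(-72)) = 36*(9 + 72) = 36*81 = 2916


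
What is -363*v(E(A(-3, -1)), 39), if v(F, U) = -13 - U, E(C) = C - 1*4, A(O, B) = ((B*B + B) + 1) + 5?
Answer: 18876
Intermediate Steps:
A(O, B) = 6 + B + B² (A(O, B) = ((B² + B) + 1) + 5 = ((B + B²) + 1) + 5 = (1 + B + B²) + 5 = 6 + B + B²)
E(C) = -4 + C (E(C) = C - 4 = -4 + C)
-363*v(E(A(-3, -1)), 39) = -363*(-13 - 1*39) = -363*(-13 - 39) = -363*(-52) = 18876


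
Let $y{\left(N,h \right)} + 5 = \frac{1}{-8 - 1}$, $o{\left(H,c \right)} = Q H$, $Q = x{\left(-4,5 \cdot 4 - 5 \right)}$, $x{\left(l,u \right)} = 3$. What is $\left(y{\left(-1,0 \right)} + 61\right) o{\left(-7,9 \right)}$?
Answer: $- \frac{3521}{3} \approx -1173.7$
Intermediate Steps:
$Q = 3$
$o{\left(H,c \right)} = 3 H$
$y{\left(N,h \right)} = - \frac{46}{9}$ ($y{\left(N,h \right)} = -5 + \frac{1}{-8 - 1} = -5 + \frac{1}{-9} = -5 - \frac{1}{9} = - \frac{46}{9}$)
$\left(y{\left(-1,0 \right)} + 61\right) o{\left(-7,9 \right)} = \left(- \frac{46}{9} + 61\right) 3 \left(-7\right) = \frac{503}{9} \left(-21\right) = - \frac{3521}{3}$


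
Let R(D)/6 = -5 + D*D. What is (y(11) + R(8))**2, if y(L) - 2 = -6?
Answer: 122500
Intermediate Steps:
y(L) = -4 (y(L) = 2 - 6 = -4)
R(D) = -30 + 6*D**2 (R(D) = 6*(-5 + D*D) = 6*(-5 + D**2) = -30 + 6*D**2)
(y(11) + R(8))**2 = (-4 + (-30 + 6*8**2))**2 = (-4 + (-30 + 6*64))**2 = (-4 + (-30 + 384))**2 = (-4 + 354)**2 = 350**2 = 122500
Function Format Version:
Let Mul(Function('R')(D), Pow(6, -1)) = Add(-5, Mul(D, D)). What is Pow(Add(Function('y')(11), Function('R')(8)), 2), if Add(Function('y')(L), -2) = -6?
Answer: 122500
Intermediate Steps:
Function('y')(L) = -4 (Function('y')(L) = Add(2, -6) = -4)
Function('R')(D) = Add(-30, Mul(6, Pow(D, 2))) (Function('R')(D) = Mul(6, Add(-5, Mul(D, D))) = Mul(6, Add(-5, Pow(D, 2))) = Add(-30, Mul(6, Pow(D, 2))))
Pow(Add(Function('y')(11), Function('R')(8)), 2) = Pow(Add(-4, Add(-30, Mul(6, Pow(8, 2)))), 2) = Pow(Add(-4, Add(-30, Mul(6, 64))), 2) = Pow(Add(-4, Add(-30, 384)), 2) = Pow(Add(-4, 354), 2) = Pow(350, 2) = 122500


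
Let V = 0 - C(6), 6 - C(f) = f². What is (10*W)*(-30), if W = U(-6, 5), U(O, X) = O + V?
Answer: -7200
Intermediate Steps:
C(f) = 6 - f²
V = 30 (V = 0 - (6 - 1*6²) = 0 - (6 - 1*36) = 0 - (6 - 36) = 0 - 1*(-30) = 0 + 30 = 30)
U(O, X) = 30 + O (U(O, X) = O + 30 = 30 + O)
W = 24 (W = 30 - 6 = 24)
(10*W)*(-30) = (10*24)*(-30) = 240*(-30) = -7200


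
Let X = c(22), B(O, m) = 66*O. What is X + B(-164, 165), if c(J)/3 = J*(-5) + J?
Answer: -11088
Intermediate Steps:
c(J) = -12*J (c(J) = 3*(J*(-5) + J) = 3*(-5*J + J) = 3*(-4*J) = -12*J)
X = -264 (X = -12*22 = -264)
X + B(-164, 165) = -264 + 66*(-164) = -264 - 10824 = -11088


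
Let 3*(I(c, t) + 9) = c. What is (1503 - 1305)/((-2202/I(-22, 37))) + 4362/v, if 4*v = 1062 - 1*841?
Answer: 6522535/81107 ≈ 80.419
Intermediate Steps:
I(c, t) = -9 + c/3
v = 221/4 (v = (1062 - 1*841)/4 = (1062 - 841)/4 = (¼)*221 = 221/4 ≈ 55.250)
(1503 - 1305)/((-2202/I(-22, 37))) + 4362/v = (1503 - 1305)/((-2202/(-9 + (⅓)*(-22)))) + 4362/(221/4) = 198/((-2202/(-9 - 22/3))) + 4362*(4/221) = 198/((-2202/(-49/3))) + 17448/221 = 198/((-2202*(-3/49))) + 17448/221 = 198/(6606/49) + 17448/221 = 198*(49/6606) + 17448/221 = 539/367 + 17448/221 = 6522535/81107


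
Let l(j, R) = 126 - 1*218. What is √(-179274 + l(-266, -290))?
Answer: I*√179366 ≈ 423.52*I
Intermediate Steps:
l(j, R) = -92 (l(j, R) = 126 - 218 = -92)
√(-179274 + l(-266, -290)) = √(-179274 - 92) = √(-179366) = I*√179366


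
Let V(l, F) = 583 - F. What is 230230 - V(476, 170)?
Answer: 229817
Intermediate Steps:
230230 - V(476, 170) = 230230 - (583 - 1*170) = 230230 - (583 - 170) = 230230 - 1*413 = 230230 - 413 = 229817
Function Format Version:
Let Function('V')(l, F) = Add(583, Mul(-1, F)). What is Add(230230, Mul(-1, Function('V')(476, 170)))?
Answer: 229817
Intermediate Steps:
Add(230230, Mul(-1, Function('V')(476, 170))) = Add(230230, Mul(-1, Add(583, Mul(-1, 170)))) = Add(230230, Mul(-1, Add(583, -170))) = Add(230230, Mul(-1, 413)) = Add(230230, -413) = 229817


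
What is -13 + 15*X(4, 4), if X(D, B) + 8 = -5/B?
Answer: -607/4 ≈ -151.75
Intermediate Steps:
X(D, B) = -8 - 5/B
-13 + 15*X(4, 4) = -13 + 15*(-8 - 5/4) = -13 + 15*(-37/4) = -13 - 555/4 = -607/4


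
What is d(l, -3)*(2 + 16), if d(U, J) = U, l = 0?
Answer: 0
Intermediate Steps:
d(l, -3)*(2 + 16) = 0*(2 + 16) = 0*18 = 0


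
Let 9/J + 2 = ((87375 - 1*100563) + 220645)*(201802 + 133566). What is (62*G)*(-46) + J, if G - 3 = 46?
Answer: -9722888725688143/69574439174 ≈ -1.3975e+5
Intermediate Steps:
G = 49 (G = 3 + 46 = 49)
J = 9/69574439174 (J = 9/(-2 + ((87375 - 1*100563) + 220645)*(201802 + 133566)) = 9/(-2 + ((87375 - 100563) + 220645)*335368) = 9/(-2 + (-13188 + 220645)*335368) = 9/(-2 + 207457*335368) = 9/(-2 + 69574439176) = 9/69574439174 ≈ 1.2936e-10)
(62*G)*(-46) + J = (62*49)*(-46) + 9/69574439174 = 3038*(-46) + 9/69574439174 = -139748 + 9/69574439174 = -9722888725688143/69574439174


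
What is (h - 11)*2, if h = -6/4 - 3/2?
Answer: -28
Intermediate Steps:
h = -3 (h = -6*¼ - 3*½ = -3/2 - 3/2 = -3)
(h - 11)*2 = (-3 - 11)*2 = -14*2 = -28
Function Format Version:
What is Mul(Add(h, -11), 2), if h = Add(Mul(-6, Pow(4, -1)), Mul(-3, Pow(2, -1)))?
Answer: -28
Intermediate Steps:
h = -3 (h = Add(Mul(-6, Rational(1, 4)), Mul(-3, Rational(1, 2))) = Add(Rational(-3, 2), Rational(-3, 2)) = -3)
Mul(Add(h, -11), 2) = Mul(Add(-3, -11), 2) = Mul(-14, 2) = -28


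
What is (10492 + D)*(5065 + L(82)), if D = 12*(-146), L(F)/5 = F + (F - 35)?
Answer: 49905400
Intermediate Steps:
L(F) = -175 + 10*F (L(F) = 5*(F + (F - 35)) = 5*(F + (-35 + F)) = 5*(-35 + 2*F) = -175 + 10*F)
D = -1752
(10492 + D)*(5065 + L(82)) = (10492 - 1752)*(5065 + (-175 + 10*82)) = 8740*(5065 + (-175 + 820)) = 8740*(5065 + 645) = 8740*5710 = 49905400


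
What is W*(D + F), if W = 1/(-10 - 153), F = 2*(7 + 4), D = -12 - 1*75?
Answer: 65/163 ≈ 0.39877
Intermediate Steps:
D = -87 (D = -12 - 75 = -87)
F = 22 (F = 2*11 = 22)
W = -1/163 (W = 1/(-163) = -1/163 ≈ -0.0061350)
W*(D + F) = -(-87 + 22)/163 = -1/163*(-65) = 65/163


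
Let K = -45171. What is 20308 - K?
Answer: 65479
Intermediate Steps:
20308 - K = 20308 - 1*(-45171) = 20308 + 45171 = 65479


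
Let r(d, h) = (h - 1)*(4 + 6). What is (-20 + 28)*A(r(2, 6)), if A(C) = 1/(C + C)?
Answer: 2/25 ≈ 0.080000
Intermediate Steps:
r(d, h) = -10 + 10*h (r(d, h) = (-1 + h)*10 = -10 + 10*h)
A(C) = 1/(2*C)
(-20 + 28)*A(r(2, 6)) = (-20 + 28)*(1/(2*(-10 + 10*6))) = 8*(1/(2*(-10 + 60))) = 8*((½)/50) = 8*((½)*(1/50)) = 8*(1/100) = 2/25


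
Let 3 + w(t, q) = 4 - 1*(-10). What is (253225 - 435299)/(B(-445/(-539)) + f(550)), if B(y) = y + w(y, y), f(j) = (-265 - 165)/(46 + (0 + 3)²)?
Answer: -49068943/1080 ≈ -45434.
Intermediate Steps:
w(t, q) = 11 (w(t, q) = -3 + (4 - 1*(-10)) = -3 + (4 + 10) = -3 + 14 = 11)
f(j) = -86/11 (f(j) = -430/(46 + 3²) = -430/(46 + 9) = -430/55 = -430*1/55 = -86/11)
B(y) = 11 + y (B(y) = y + 11 = 11 + y)
(253225 - 435299)/(B(-445/(-539)) + f(550)) = (253225 - 435299)/((11 - 445/(-539)) - 86/11) = -182074/((11 - 445*(-1/539)) - 86/11) = -182074/((11 + 445/539) - 86/11) = -182074/(6374/539 - 86/11) = -182074/2160/539 = -182074*539/2160 = -49068943/1080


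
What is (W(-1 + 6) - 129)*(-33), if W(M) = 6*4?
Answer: 3465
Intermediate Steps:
W(M) = 24
(W(-1 + 6) - 129)*(-33) = (24 - 129)*(-33) = -105*(-33) = 3465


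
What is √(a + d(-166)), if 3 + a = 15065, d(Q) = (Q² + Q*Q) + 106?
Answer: 2*√17570 ≈ 265.10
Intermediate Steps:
d(Q) = 106 + 2*Q² (d(Q) = (Q² + Q²) + 106 = 2*Q² + 106 = 106 + 2*Q²)
a = 15062 (a = -3 + 15065 = 15062)
√(a + d(-166)) = √(15062 + (106 + 2*(-166)²)) = √(15062 + (106 + 2*27556)) = √(15062 + (106 + 55112)) = √(15062 + 55218) = √70280 = 2*√17570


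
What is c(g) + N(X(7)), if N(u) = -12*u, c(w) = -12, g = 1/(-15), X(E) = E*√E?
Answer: -12 - 84*√7 ≈ -234.24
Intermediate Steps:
X(E) = E^(3/2)
g = -1/15 ≈ -0.066667
c(g) + N(X(7)) = -12 - 84*√7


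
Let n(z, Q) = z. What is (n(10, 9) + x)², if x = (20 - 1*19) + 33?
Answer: 1936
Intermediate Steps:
x = 34 (x = (20 - 19) + 33 = 1 + 33 = 34)
(n(10, 9) + x)² = (10 + 34)² = 44² = 1936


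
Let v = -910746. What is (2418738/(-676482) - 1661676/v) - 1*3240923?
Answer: -55465120970519102/17113979877 ≈ -3.2409e+6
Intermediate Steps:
(2418738/(-676482) - 1661676/v) - 1*3240923 = (2418738/(-676482) - 1661676/(-910746)) - 1*3240923 = (2418738*(-1/676482) - 1661676*(-1/910746)) - 3240923 = (-403123/112747 + 276946/151791) - 3240923 = -29965612631/17113979877 - 3240923 = -55465120970519102/17113979877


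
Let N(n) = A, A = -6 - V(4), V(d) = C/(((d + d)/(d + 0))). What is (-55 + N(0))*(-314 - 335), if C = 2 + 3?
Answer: 82423/2 ≈ 41212.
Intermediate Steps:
C = 5
V(d) = 5/2 (V(d) = 5/(((d + d)/(d + 0))) = 5/(((2*d)/d)) = 5/2)
A = -17/2 (A = -6 - 1*5/2 = -6 - 5/2 = -17/2 ≈ -8.5000)
N(n) = -17/2
(-55 + N(0))*(-314 - 335) = (-55 - 17/2)*(-314 - 335) = -127/2*(-649) = 82423/2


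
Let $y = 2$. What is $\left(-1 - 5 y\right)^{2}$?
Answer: $121$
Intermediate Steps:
$\left(-1 - 5 y\right)^{2} = \left(-1 - 10\right)^{2} = \left(-11\right)^{2} = 121$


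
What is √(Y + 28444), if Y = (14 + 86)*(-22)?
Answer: 162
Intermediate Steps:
Y = -2200 (Y = 100*(-22) = -2200)
√(Y + 28444) = √(-2200 + 28444) = √26244 = 162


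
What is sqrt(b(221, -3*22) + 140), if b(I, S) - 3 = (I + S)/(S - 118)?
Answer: sqrt(1203222)/92 ≈ 11.923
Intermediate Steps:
b(I, S) = 3 + (I + S)/(-118 + S) (b(I, S) = 3 + (I + S)/(S - 118) = 3 + (I + S)/(-118 + S))
sqrt(b(221, -3*22) + 140) = sqrt((-354 + 221 + 4*(-3*22))/(-118 - 3*22) + 140) = sqrt((-354 + 221 + 4*(-66))/(-118 - 66) + 140) = sqrt((-354 + 221 - 264)/(-184) + 140) = sqrt(-1/184*(-397) + 140) = sqrt(397/184 + 140) = sqrt(26157/184) = sqrt(1203222)/92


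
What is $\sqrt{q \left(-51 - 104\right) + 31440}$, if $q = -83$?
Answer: $\sqrt{44305} \approx 210.49$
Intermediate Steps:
$\sqrt{q \left(-51 - 104\right) + 31440} = \sqrt{- 83 \left(-51 - 104\right) + 31440} = \sqrt{\left(-83\right) \left(-155\right) + 31440} = \sqrt{12865 + 31440} = \sqrt{44305}$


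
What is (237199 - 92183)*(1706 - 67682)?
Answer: -9567575616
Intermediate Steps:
(237199 - 92183)*(1706 - 67682) = 145016*(-65976) = -9567575616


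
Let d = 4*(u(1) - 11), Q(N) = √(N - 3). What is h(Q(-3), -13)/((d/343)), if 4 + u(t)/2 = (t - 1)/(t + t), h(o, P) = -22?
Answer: 3773/38 ≈ 99.289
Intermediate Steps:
Q(N) = √(-3 + N)
u(t) = -8 + (-1 + t)/t (u(t) = -8 + 2*((t - 1)/(t + t)) = -8 + 2*((-1 + t)/((2*t))) = -8 + 2*((-1 + t)*(1/(2*t))) = -8 + 2*((-1 + t)/(2*t)) = -8 + (-1 + t)/t)
d = -76 (d = 4*((-7 - 1/1) - 11) = 4*((-7 - 1*1) - 11) = 4*((-7 - 1) - 11) = 4*(-8 - 11) = 4*(-19) = -76)
h(Q(-3), -13)/((d/343)) = -22/((-76/343)) = -22/((-76*1/343)) = -22/(-76/343) = -22*(-343/76) = 3773/38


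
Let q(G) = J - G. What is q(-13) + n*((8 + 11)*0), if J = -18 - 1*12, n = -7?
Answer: -17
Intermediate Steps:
J = -30 (J = -18 - 12 = -30)
q(G) = -30 - G
q(-13) + n*((8 + 11)*0) = (-30 - 1*(-13)) - 7*(8 + 11)*0 = (-30 + 13) - 133*0 = -17 - 7*0 = -17 + 0 = -17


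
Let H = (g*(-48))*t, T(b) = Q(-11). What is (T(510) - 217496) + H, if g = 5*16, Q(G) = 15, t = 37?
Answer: -359561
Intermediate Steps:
g = 80
T(b) = 15
H = -142080 (H = (80*(-48))*37 = -3840*37 = -142080)
(T(510) - 217496) + H = (15 - 217496) - 142080 = -217481 - 142080 = -359561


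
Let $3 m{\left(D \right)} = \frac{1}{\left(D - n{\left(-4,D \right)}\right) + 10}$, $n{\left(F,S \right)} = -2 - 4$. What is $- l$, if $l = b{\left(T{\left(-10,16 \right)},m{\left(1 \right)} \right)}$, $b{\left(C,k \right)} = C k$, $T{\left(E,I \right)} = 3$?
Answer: $- \frac{1}{17} \approx -0.058824$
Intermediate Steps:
$n{\left(F,S \right)} = -6$
$m{\left(D \right)} = \frac{1}{3 \left(16 + D\right)}$ ($m{\left(D \right)} = \frac{1}{3 \left(\left(D - -6\right) + 10\right)} = \frac{1}{3 \left(\left(D + 6\right) + 10\right)} = \frac{1}{3 \left(\left(6 + D\right) + 10\right)} = \frac{1}{3 \left(16 + D\right)}$)
$l = \frac{1}{17}$ ($l = 3 \frac{1}{3 \left(16 + 1\right)} = 3 \frac{1}{3 \cdot 17} = 3 \cdot \frac{1}{3} \cdot \frac{1}{17} = 3 \cdot \frac{1}{51} = \frac{1}{17} \approx 0.058824$)
$- l = \left(-1\right) \frac{1}{17} = - \frac{1}{17}$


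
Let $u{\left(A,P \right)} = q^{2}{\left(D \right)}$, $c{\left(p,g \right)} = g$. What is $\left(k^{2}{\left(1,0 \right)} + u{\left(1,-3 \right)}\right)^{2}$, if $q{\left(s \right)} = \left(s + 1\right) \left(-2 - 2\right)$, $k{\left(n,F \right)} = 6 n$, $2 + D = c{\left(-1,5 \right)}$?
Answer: $85264$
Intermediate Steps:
$D = 3$ ($D = -2 + 5 = 3$)
$q{\left(s \right)} = -4 - 4 s$ ($q{\left(s \right)} = \left(1 + s\right) \left(-4\right) = -4 - 4 s$)
$u{\left(A,P \right)} = 256$ ($u{\left(A,P \right)} = \left(-4 - 12\right)^{2} = \left(-16\right)^{2} = 256$)
$\left(k^{2}{\left(1,0 \right)} + u{\left(1,-3 \right)}\right)^{2} = \left(\left(6 \cdot 1\right)^{2} + 256\right)^{2} = \left(6^{2} + 256\right)^{2} = \left(36 + 256\right)^{2} = 292^{2} = 85264$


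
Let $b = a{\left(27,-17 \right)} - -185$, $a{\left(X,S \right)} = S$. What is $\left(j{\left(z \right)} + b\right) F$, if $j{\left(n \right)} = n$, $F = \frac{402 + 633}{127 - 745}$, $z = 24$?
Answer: $- \frac{33120}{103} \approx -321.55$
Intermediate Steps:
$F = - \frac{345}{206}$ ($F = \frac{1035}{-618} = 1035 \left(- \frac{1}{618}\right) = - \frac{345}{206} \approx -1.6748$)
$b = 168$ ($b = -17 - -185 = -17 + 185 = 168$)
$\left(j{\left(z \right)} + b\right) F = \left(24 + 168\right) \left(- \frac{345}{206}\right) = 192 \left(- \frac{345}{206}\right) = - \frac{33120}{103}$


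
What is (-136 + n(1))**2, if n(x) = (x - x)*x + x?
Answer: 18225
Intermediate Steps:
n(x) = x (n(x) = 0*x + x = 0 + x = x)
(-136 + n(1))**2 = (-136 + 1)**2 = (-135)**2 = 18225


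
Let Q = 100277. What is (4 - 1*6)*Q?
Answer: -200554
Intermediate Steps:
(4 - 1*6)*Q = (4 - 1*6)*100277 = (4 - 6)*100277 = -2*100277 = -200554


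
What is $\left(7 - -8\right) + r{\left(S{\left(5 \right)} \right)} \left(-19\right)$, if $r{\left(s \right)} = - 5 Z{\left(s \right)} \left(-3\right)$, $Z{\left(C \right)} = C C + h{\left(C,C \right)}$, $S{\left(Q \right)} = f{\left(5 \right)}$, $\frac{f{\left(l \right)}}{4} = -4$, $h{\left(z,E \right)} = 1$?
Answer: $-73230$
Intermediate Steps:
$f{\left(l \right)} = -16$ ($f{\left(l \right)} = 4 \left(-4\right) = -16$)
$S{\left(Q \right)} = -16$
$Z{\left(C \right)} = 1 + C^{2}$ ($Z{\left(C \right)} = C C + 1 = C^{2} + 1 = 1 + C^{2}$)
$r{\left(s \right)} = 15 + 15 s^{2}$ ($r{\left(s \right)} = - 5 \left(1 + s^{2}\right) \left(-3\right) = \left(-5 - 5 s^{2}\right) \left(-3\right) = 15 + 15 s^{2}$)
$\left(7 - -8\right) + r{\left(S{\left(5 \right)} \right)} \left(-19\right) = \left(7 - -8\right) + \left(15 + 15 \left(-16\right)^{2}\right) \left(-19\right) = \left(7 + 8\right) + \left(15 + 15 \cdot 256\right) \left(-19\right) = 15 + \left(15 + 3840\right) \left(-19\right) = 15 + 3855 \left(-19\right) = 15 - 73245 = -73230$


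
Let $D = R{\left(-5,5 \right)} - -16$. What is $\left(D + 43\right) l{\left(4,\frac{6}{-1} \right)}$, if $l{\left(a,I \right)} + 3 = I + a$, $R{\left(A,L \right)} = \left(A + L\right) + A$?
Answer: $-270$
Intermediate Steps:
$R{\left(A,L \right)} = L + 2 A$
$l{\left(a,I \right)} = -3 + I + a$ ($l{\left(a,I \right)} = -3 + \left(I + a\right) = -3 + I + a$)
$D = 11$ ($D = \left(5 + 2 \left(-5\right)\right) - -16 = \left(5 - 10\right) + 16 = -5 + 16 = 11$)
$\left(D + 43\right) l{\left(4,\frac{6}{-1} \right)} = \left(11 + 43\right) \left(-3 + \frac{6}{-1} + 4\right) = 54 \left(-3 + 6 \left(-1\right) + 4\right) = 54 \left(-3 - 6 + 4\right) = 54 \left(-5\right) = -270$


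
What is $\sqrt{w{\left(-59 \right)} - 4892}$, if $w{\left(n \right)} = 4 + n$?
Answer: $i \sqrt{4947} \approx 70.335 i$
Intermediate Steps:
$\sqrt{w{\left(-59 \right)} - 4892} = \sqrt{\left(4 - 59\right) - 4892} = \sqrt{-55 - 4892} = \sqrt{-4947} = i \sqrt{4947}$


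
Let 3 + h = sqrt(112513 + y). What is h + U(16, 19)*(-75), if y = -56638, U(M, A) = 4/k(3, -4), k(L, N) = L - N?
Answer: -321/7 + 5*sqrt(2235) ≈ 190.52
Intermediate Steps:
U(M, A) = 4/7 (U(M, A) = 4/(3 - 1*(-4)) = 4/(3 + 4) = 4/7)
h = -3 + 5*sqrt(2235) (h = -3 + sqrt(112513 - 56638) = -3 + sqrt(55875) = -3 + 5*sqrt(2235) ≈ 233.38)
h + U(16, 19)*(-75) = (-3 + 5*sqrt(2235)) + (4/7)*(-75) = (-3 + 5*sqrt(2235)) - 300/7 = -321/7 + 5*sqrt(2235)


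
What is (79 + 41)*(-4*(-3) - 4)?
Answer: 960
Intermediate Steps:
(79 + 41)*(-4*(-3) - 4) = 120*(12 - 4) = 120*8 = 960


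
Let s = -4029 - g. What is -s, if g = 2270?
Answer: 6299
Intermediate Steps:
s = -6299 (s = -4029 - 1*2270 = -4029 - 2270 = -6299)
-s = -1*(-6299) = 6299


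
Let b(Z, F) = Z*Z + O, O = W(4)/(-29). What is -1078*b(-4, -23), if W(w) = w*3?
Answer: -487256/29 ≈ -16802.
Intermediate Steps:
W(w) = 3*w
O = -12/29 (O = (3*4)/(-29) = 12*(-1/29) = -12/29 ≈ -0.41379)
b(Z, F) = -12/29 + Z² (b(Z, F) = Z*Z - 12/29 = Z² - 12/29 = -12/29 + Z²)
-1078*b(-4, -23) = -1078*(-12/29 + (-4)²) = -1078*(-12/29 + 16) = -1078*452/29 = -487256/29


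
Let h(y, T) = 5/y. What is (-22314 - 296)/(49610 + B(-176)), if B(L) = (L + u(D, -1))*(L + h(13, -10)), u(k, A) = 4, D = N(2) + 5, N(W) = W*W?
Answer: -146965/518803 ≈ -0.28328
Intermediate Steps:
N(W) = W**2
D = 9 (D = 2**2 + 5 = 4 + 5 = 9)
B(L) = (4 + L)*(5/13 + L) (B(L) = (L + 4)*(L + 5/13) = (4 + L)*(L + 5*(1/13)) = (4 + L)*(L + 5/13) = (4 + L)*(5/13 + L))
(-22314 - 296)/(49610 + B(-176)) = (-22314 - 296)/(49610 + (20/13 + (-176)**2 + (57/13)*(-176))) = -22610/(49610 + (20/13 + 30976 - 10032/13)) = -22610/(49610 + 392676/13) = -22610/1037606/13 = -22610*13/1037606 = -146965/518803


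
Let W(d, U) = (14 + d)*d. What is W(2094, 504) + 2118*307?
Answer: 5064378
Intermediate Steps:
W(d, U) = d*(14 + d)
W(2094, 504) + 2118*307 = 2094*(14 + 2094) + 2118*307 = 2094*2108 + 650226 = 4414152 + 650226 = 5064378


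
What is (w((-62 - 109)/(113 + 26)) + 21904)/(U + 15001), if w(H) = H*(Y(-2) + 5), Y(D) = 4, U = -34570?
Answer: -276647/247281 ≈ -1.1188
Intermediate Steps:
w(H) = 9*H (w(H) = H*(4 + 5) = H*9 = 9*H)
(w((-62 - 109)/(113 + 26)) + 21904)/(U + 15001) = (9*((-62 - 109)/(113 + 26)) + 21904)/(-34570 + 15001) = (9*(-171/139) + 21904)/(-19569) = (9*(-171*1/139) + 21904)*(-1/19569) = (9*(-171/139) + 21904)*(-1/19569) = (-1539/139 + 21904)*(-1/19569) = (3043117/139)*(-1/19569) = -276647/247281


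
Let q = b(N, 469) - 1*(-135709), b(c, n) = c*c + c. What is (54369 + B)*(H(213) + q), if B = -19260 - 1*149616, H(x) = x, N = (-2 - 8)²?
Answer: -16720541154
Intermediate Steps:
N = 100 (N = (-10)² = 100)
B = -168876 (B = -19260 - 149616 = -168876)
b(c, n) = c + c² (b(c, n) = c² + c = c + c²)
q = 145809 (q = 100*(1 + 100) - 1*(-135709) = 100*101 + 135709 = 10100 + 135709 = 145809)
(54369 + B)*(H(213) + q) = (54369 - 168876)*(213 + 145809) = -114507*146022 = -16720541154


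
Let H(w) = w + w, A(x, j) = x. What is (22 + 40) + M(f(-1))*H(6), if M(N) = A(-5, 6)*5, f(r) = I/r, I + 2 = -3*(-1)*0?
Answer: -238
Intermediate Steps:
I = -2 (I = -2 - 3*(-1)*0 = -2 + 3*0 = -2 + 0 = -2)
H(w) = 2*w
f(r) = -2/r
M(N) = -25 (M(N) = -5*5 = -25)
(22 + 40) + M(f(-1))*H(6) = (22 + 40) - 50*6 = 62 - 25*12 = 62 - 300 = -238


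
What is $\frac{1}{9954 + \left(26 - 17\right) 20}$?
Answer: $\frac{1}{10134} \approx 9.8678 \cdot 10^{-5}$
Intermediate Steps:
$\frac{1}{9954 + \left(26 - 17\right) 20} = \frac{1}{9954 + 9 \cdot 20} = \frac{1}{9954 + 180} = \frac{1}{10134}$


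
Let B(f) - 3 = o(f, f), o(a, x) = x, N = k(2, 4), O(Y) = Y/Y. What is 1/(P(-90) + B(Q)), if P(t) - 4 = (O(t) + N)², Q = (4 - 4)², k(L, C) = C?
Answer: 1/32 ≈ 0.031250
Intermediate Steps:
O(Y) = 1
Q = 0 (Q = 0² = 0)
N = 4
B(f) = 3 + f
P(t) = 29 (P(t) = 4 + (1 + 4)² = 4 + 5² = 4 + 25 = 29)
1/(P(-90) + B(Q)) = 1/(29 + (3 + 0)) = 1/(29 + 3) = 1/32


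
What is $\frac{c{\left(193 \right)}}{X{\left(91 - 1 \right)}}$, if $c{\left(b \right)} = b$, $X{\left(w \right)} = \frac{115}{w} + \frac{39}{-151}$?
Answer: $\frac{524574}{2771} \approx 189.31$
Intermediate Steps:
$X{\left(w \right)} = - \frac{39}{151} + \frac{115}{w}$ ($X{\left(w \right)} = \frac{115}{w} + 39 \left(- \frac{1}{151}\right) = \frac{115}{w} - \frac{39}{151} = - \frac{39}{151} + \frac{115}{w}$)
$\frac{c{\left(193 \right)}}{X{\left(91 - 1 \right)}} = \frac{193}{- \frac{39}{151} + \frac{115}{91 - 1}} = \frac{193}{- \frac{39}{151} + \frac{115}{90}} = \frac{193}{- \frac{39}{151} + 115 \cdot \frac{1}{90}} = \frac{193}{- \frac{39}{151} + \frac{23}{18}} = \frac{193}{\frac{2771}{2718}} = 193 \cdot \frac{2718}{2771} = \frac{524574}{2771}$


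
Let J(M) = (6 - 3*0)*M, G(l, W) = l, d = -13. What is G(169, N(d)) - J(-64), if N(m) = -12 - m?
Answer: 553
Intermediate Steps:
J(M) = 6*M (J(M) = (6 + 0)*M = 6*M)
G(169, N(d)) - J(-64) = 169 - 6*(-64) = 169 - 1*(-384) = 169 + 384 = 553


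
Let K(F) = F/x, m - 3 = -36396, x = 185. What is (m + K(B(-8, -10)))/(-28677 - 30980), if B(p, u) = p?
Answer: 517901/848965 ≈ 0.61004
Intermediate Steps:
m = -36393 (m = 3 - 36396 = -36393)
K(F) = F/185
(m + K(B(-8, -10)))/(-28677 - 30980) = (-36393 + (1/185)*(-8))/(-28677 - 30980) = (-36393 - 8/185)/(-59657) = -6732713/185*(-1/59657) = 517901/848965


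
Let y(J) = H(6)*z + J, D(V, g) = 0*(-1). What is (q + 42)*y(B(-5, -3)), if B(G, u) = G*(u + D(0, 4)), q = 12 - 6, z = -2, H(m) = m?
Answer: 144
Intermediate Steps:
D(V, g) = 0
q = 6
B(G, u) = G*u (B(G, u) = G*(u + 0) = G*u)
y(J) = -12 + J (y(J) = 6*(-2) + J = -12 + J)
(q + 42)*y(B(-5, -3)) = (6 + 42)*(-12 - 5*(-3)) = 48*(-12 + 15) = 48*3 = 144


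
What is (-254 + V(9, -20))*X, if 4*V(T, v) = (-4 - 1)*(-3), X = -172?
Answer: 43043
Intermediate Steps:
V(T, v) = 15/4 (V(T, v) = ((-4 - 1)*(-3))/4 = (-5*(-3))/4 = (¼)*15 = 15/4)
(-254 + V(9, -20))*X = (-254 + 15/4)*(-172) = -1001/4*(-172) = 43043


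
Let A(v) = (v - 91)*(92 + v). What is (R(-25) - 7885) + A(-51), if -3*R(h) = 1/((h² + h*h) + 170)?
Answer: -58391821/4260 ≈ -13707.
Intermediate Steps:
A(v) = (-91 + v)*(92 + v)
R(h) = -1/(3*(170 + 2*h²)) (R(h) = -1/(3*((h² + h*h) + 170)) = -1/(3*((h² + h²) + 170)) = -1/(3*(2*h² + 170)) = -1/(3*(170 + 2*h²)))
(R(-25) - 7885) + A(-51) = (-1/(510 + 6*(-25)²) - 7885) + (-8372 - 51 + (-51)²) = (-1/(510 + 6*625) - 7885) + (-8372 - 51 + 2601) = (-1/(510 + 3750) - 7885) - 5822 = (-1/4260 - 7885) - 5822 = -33590101/4260 - 5822 = -58391821/4260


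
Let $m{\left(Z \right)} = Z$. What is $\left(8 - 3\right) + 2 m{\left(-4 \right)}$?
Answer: $-3$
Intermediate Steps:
$\left(8 - 3\right) + 2 m{\left(-4 \right)} = \left(8 - 3\right) + 2 \left(-4\right) = 5 - 8 = -3$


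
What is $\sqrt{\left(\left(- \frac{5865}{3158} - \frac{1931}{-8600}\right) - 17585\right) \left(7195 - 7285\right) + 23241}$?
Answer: $\frac{\sqrt{740383908796981515}}{678970} \approx 1267.3$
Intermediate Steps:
$\sqrt{\left(\left(- \frac{5865}{3158} - \frac{1931}{-8600}\right) - 17585\right) \left(7195 - 7285\right) + 23241} = \sqrt{\left(\left(\left(-5865\right) \frac{1}{3158} - - \frac{1931}{8600}\right) - 17585\right) \left(-90\right) + 23241} = \sqrt{\left(\left(- \frac{5865}{3158} + \frac{1931}{8600}\right) - 17585\right) \left(-90\right) + 23241} = \sqrt{\left(- \frac{22170451}{13579400} - 17585\right) \left(-90\right) + 23241} = \sqrt{\left(- \frac{238815919451}{13579400}\right) \left(-90\right) + 23241} = \sqrt{\frac{2149343275059}{1357940} + 23241} = \sqrt{\frac{2180903158599}{1357940}} = \frac{\sqrt{740383908796981515}}{678970}$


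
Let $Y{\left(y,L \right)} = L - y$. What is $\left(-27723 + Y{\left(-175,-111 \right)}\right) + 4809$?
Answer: $-22850$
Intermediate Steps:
$\left(-27723 + Y{\left(-175,-111 \right)}\right) + 4809 = \left(-27723 - -64\right) + 4809 = \left(-27723 + \left(-111 + 175\right)\right) + 4809 = \left(-27723 + 64\right) + 4809 = -27659 + 4809 = -22850$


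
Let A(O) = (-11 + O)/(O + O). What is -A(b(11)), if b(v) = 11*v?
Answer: -5/11 ≈ -0.45455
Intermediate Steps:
A(O) = (-11 + O)/(2*O) (A(O) = (-11 + O)/((2*O)) = (-11 + O)*(1/(2*O)) = (-11 + O)/(2*O))
-A(b(11)) = -(-11 + 11*11)/(2*(11*11)) = -(-11 + 121)/(2*121) = -110/(2*121) = -1*5/11 = -5/11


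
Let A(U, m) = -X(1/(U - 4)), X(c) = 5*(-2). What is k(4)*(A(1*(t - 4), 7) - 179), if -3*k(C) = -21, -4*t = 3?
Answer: -1183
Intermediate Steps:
t = -¾ (t = -¼*3 = -¾ ≈ -0.75000)
X(c) = -10
k(C) = 7 (k(C) = -⅓*(-21) = 7)
A(U, m) = 10 (A(U, m) = -1*(-10) = 10)
k(4)*(A(1*(t - 4), 7) - 179) = 7*(10 - 179) = 7*(-169) = -1183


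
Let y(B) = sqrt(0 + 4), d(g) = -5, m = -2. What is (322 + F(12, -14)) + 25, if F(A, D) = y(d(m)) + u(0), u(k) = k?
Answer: 349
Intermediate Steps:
y(B) = 2 (y(B) = sqrt(4) = 2)
F(A, D) = 2 (F(A, D) = 2 + 0 = 2)
(322 + F(12, -14)) + 25 = (322 + 2) + 25 = 324 + 25 = 349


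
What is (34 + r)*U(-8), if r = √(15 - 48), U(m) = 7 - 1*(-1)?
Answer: 272 + 8*I*√33 ≈ 272.0 + 45.956*I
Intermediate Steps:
U(m) = 8 (U(m) = 7 + 1 = 8)
r = I*√33 (r = √(-33) = I*√33 ≈ 5.7446*I)
(34 + r)*U(-8) = (34 + I*√33)*8 = 272 + 8*I*√33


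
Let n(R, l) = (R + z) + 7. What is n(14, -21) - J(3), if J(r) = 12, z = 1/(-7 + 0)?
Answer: 62/7 ≈ 8.8571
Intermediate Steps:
z = -⅐ (z = 1/(-7) = -⅐ ≈ -0.14286)
n(R, l) = 48/7 + R (n(R, l) = (R - ⅐) + 7 = (-⅐ + R) + 7 = 48/7 + R)
n(14, -21) - J(3) = (48/7 + 14) - 1*12 = 146/7 - 12 = 62/7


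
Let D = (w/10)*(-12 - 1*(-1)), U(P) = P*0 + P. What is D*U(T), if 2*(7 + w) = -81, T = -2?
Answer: -209/2 ≈ -104.50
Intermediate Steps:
w = -95/2 (w = -7 + (½)*(-81) = -7 - 81/2 = -95/2 ≈ -47.500)
U(P) = P (U(P) = 0 + P = P)
D = 209/4 (D = (-95/2/10)*(-12 - 1*(-1)) = (-95/2*⅒)*(-12 + 1) = -19/4*(-11) = 209/4 ≈ 52.250)
D*U(T) = (209/4)*(-2) = -209/2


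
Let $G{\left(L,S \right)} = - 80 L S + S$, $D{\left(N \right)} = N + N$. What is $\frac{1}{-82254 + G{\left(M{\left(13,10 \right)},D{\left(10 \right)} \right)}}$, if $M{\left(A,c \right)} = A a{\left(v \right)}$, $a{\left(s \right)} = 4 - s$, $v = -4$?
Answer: $- \frac{1}{248634} \approx -4.022 \cdot 10^{-6}$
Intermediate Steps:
$M{\left(A,c \right)} = 8 A$ ($M{\left(A,c \right)} = A \left(4 - -4\right) = A \left(4 + 4\right) = A 8 = 8 A$)
$D{\left(N \right)} = 2 N$
$G{\left(L,S \right)} = S - 80 L S$ ($G{\left(L,S \right)} = - 80 L S + S = S - 80 L S$)
$\frac{1}{-82254 + G{\left(M{\left(13,10 \right)},D{\left(10 \right)} \right)}} = \frac{1}{-82254 + 2 \cdot 10 \left(1 - 80 \cdot 8 \cdot 13\right)} = \frac{1}{-82254 + 20 \left(1 - 8320\right)} = \frac{1}{-82254 + 20 \left(-8319\right)} = \frac{1}{-82254 - 166380} = \frac{1}{-248634} = - \frac{1}{248634}$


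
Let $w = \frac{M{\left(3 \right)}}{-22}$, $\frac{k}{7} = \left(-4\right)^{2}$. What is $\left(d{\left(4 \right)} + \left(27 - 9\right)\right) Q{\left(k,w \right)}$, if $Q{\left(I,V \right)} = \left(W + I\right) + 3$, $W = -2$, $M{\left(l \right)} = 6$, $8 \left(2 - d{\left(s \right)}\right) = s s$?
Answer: $2034$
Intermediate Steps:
$d{\left(s \right)} = 2 - \frac{s^{2}}{8}$ ($d{\left(s \right)} = 2 - \frac{s s}{8} = 2 - \frac{s^{2}}{8}$)
$k = 112$ ($k = 7 \left(-4\right)^{2} = 7 \cdot 16 = 112$)
$w = - \frac{3}{11}$ ($w = \frac{6}{-22} = 6 \left(- \frac{1}{22}\right) = - \frac{3}{11} \approx -0.27273$)
$Q{\left(I,V \right)} = 1 + I$ ($Q{\left(I,V \right)} = \left(-2 + I\right) + 3 = 1 + I$)
$\left(d{\left(4 \right)} + \left(27 - 9\right)\right) Q{\left(k,w \right)} = \left(\left(2 - \frac{4^{2}}{8}\right) + \left(27 - 9\right)\right) \left(1 + 112\right) = \left(\left(2 - 2\right) + 18\right) 113 = \left(0 + 18\right) 113 = 18 \cdot 113 = 2034$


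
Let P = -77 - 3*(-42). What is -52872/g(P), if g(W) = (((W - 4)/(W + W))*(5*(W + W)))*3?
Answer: -17624/225 ≈ -78.329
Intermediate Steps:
P = 49 (P = -77 + 126 = 49)
g(W) = -60 + 15*W (g(W) = (((-4 + W)/((2*W)))*(5*(2*W)))*3 = (((-4 + W)*(1/(2*W)))*(10*W))*3 = (((-4 + W)/(2*W))*(10*W))*3 = (-20 + 5*W)*3 = -60 + 15*W)
-52872/g(P) = -52872/(-60 + 15*49) = -52872/(-60 + 735) = -52872/675 = -52872*1/675 = -17624/225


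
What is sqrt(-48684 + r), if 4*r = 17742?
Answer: 3*I*sqrt(19666)/2 ≈ 210.35*I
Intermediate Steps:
r = 8871/2 (r = (1/4)*17742 = 8871/2 ≈ 4435.5)
sqrt(-48684 + r) = sqrt(-48684 + 8871/2) = sqrt(-88497/2) = 3*I*sqrt(19666)/2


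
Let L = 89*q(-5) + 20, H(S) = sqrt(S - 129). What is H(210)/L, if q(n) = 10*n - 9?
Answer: -9/5231 ≈ -0.0017205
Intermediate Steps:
q(n) = -9 + 10*n
H(S) = sqrt(-129 + S)
L = -5231 (L = 89*(-9 + 10*(-5)) + 20 = 89*(-9 - 50) + 20 = 89*(-59) + 20 = -5251 + 20 = -5231)
H(210)/L = sqrt(-129 + 210)/(-5231) = sqrt(81)*(-1/5231) = 9*(-1/5231) = -9/5231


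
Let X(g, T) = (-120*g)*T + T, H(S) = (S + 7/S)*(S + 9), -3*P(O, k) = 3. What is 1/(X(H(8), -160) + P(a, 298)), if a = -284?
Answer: 1/2896639 ≈ 3.4523e-7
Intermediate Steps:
P(O, k) = -1 (P(O, k) = -⅓*3 = -1)
H(S) = (9 + S)*(S + 7/S) (H(S) = (S + 7/S)*(9 + S) = (9 + S)*(S + 7/S))
X(g, T) = T - 120*T*g (X(g, T) = -120*T*g + T = T - 120*T*g)
1/(X(H(8), -160) + P(a, 298)) = 1/(-160*(1 - 120*(7 + 8² + 9*8 + 63/8)) - 1) = 1/(-160*(1 - 120*(7 + 64 + 72 + 63*(⅛))) - 1) = 1/(-160*(1 - 120*(7 + 64 + 72 + 63/8)) - 1) = 1/(-160*(1 - 120*1207/8) - 1) = 1/(-160*(1 - 18105) - 1) = 1/(-160*(-18104) - 1) = 1/(2896640 - 1) = 1/2896639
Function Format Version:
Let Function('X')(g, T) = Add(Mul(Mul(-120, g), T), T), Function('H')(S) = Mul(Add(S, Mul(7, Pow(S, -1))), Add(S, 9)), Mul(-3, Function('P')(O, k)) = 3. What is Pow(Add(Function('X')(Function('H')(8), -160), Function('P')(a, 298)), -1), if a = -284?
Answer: Rational(1, 2896639) ≈ 3.4523e-7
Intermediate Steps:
Function('P')(O, k) = -1 (Function('P')(O, k) = Mul(Rational(-1, 3), 3) = -1)
Function('H')(S) = Mul(Add(9, S), Add(S, Mul(7, Pow(S, -1)))) (Function('H')(S) = Mul(Add(S, Mul(7, Pow(S, -1))), Add(9, S)) = Mul(Add(9, S), Add(S, Mul(7, Pow(S, -1)))))
Function('X')(g, T) = Add(T, Mul(-120, T, g)) (Function('X')(g, T) = Add(Mul(-120, T, g), T) = Add(T, Mul(-120, T, g)))
Pow(Add(Function('X')(Function('H')(8), -160), Function('P')(a, 298)), -1) = Pow(Add(Mul(-160, Add(1, Mul(-120, Add(7, Pow(8, 2), Mul(9, 8), Mul(63, Pow(8, -1)))))), -1), -1) = Pow(Add(Mul(-160, Add(1, Mul(-120, Add(7, 64, 72, Mul(63, Rational(1, 8)))))), -1), -1) = Pow(Add(Mul(-160, Add(1, Mul(-120, Add(7, 64, 72, Rational(63, 8))))), -1), -1) = Pow(Add(Mul(-160, Add(1, Mul(-120, Rational(1207, 8)))), -1), -1) = Pow(Add(Mul(-160, Add(1, -18105)), -1), -1) = Pow(Add(Mul(-160, -18104), -1), -1) = Pow(Add(2896640, -1), -1) = Pow(2896639, -1) = Rational(1, 2896639)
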